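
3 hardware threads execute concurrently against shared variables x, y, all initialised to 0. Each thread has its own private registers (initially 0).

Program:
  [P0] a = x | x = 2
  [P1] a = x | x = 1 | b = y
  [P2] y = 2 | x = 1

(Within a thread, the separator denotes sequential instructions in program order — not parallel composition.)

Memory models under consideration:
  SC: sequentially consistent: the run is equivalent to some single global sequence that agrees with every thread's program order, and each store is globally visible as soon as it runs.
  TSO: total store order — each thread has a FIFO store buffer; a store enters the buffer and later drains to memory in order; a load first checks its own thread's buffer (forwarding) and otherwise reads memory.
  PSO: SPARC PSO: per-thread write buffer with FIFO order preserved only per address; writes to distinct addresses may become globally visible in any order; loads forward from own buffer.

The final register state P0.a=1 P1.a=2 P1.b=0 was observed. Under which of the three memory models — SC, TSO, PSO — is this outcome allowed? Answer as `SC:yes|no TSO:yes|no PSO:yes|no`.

SC:no TSO:no PSO:yes

outcome vector order: (P0.a,P1.a,P1.b)
SC (9): (0,0,0); (0,0,2); (0,1,2); (0,2,0); (0,2,2); (1,0,0); (1,0,2); (1,1,2); (1,2,2)
TSO (9): (0,0,0); (0,0,2); (0,1,2); (0,2,0); (0,2,2); (1,0,0); (1,0,2); (1,1,2); (1,2,2)
PSO (12): (0,0,0); (0,0,2); (0,1,0); (0,1,2); (0,2,0); (0,2,2); (1,0,0); (1,0,2); (1,1,0); (1,1,2); (1,2,0); (1,2,2)
target (1,2,0) ∈ {PSO}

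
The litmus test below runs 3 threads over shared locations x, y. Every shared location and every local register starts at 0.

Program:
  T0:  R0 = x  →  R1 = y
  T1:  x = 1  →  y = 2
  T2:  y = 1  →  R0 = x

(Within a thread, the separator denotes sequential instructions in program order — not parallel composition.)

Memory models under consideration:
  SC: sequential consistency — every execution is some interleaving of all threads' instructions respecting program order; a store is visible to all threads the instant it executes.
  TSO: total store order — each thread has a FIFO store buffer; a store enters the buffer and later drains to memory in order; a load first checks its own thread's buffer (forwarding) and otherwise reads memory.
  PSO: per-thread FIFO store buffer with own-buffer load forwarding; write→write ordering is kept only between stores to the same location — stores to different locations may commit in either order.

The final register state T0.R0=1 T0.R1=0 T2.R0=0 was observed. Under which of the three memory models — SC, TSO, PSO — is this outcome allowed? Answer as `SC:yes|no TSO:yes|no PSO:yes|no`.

SC:no TSO:yes PSO:yes

outcome vector order: (T0.R0,T0.R1,T2.R0)
SC: 11 outcomes — {0/0/0, 0/0/1, 0/1/0, 0/1/1, 0/2/0, 0/2/1, 1/0/1, 1/1/0, 1/1/1, 1/2/0, 1/2/1}
TSO: 12 outcomes — {0/0/0, 0/0/1, 0/1/0, 0/1/1, 0/2/0, 0/2/1, 1/0/0, 1/0/1, 1/1/0, 1/1/1, 1/2/0, 1/2/1}
PSO: 12 outcomes — {0/0/0, 0/0/1, 0/1/0, 0/1/1, 0/2/0, 0/2/1, 1/0/0, 1/0/1, 1/1/0, 1/1/1, 1/2/0, 1/2/1}
target 1/0/0 ∈ {TSO,PSO}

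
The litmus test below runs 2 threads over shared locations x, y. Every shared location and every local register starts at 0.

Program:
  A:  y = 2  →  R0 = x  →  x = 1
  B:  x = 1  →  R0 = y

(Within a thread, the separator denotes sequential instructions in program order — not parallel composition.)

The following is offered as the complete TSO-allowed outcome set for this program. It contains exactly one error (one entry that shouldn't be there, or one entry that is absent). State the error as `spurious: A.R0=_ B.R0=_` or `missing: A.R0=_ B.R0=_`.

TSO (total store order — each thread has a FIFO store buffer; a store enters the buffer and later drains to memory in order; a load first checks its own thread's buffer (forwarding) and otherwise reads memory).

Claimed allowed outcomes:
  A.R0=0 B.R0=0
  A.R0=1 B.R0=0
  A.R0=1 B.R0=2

outcome vector order: (A.R0,B.R0)
[TSO] allowed = {<0 0>; <0 2>; <1 0>; <1 2>}
TSO∖claimed = {<0 2>}

missing: A.R0=0 B.R0=2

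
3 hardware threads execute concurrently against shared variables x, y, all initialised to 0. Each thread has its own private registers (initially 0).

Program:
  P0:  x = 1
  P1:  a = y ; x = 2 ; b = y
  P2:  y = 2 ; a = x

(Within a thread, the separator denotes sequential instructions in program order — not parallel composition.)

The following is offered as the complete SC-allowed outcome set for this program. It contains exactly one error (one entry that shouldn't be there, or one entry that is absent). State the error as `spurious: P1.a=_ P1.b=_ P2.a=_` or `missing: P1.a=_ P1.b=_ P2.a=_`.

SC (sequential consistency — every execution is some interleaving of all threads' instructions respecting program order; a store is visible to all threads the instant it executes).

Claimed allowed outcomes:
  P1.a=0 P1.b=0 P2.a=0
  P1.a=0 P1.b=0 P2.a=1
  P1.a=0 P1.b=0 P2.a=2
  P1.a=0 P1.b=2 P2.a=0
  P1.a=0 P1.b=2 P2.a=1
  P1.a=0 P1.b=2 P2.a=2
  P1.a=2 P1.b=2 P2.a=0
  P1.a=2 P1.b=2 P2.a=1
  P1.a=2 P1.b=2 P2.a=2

spurious: P1.a=0 P1.b=0 P2.a=0

outcome vector order: (P1.a,P1.b,P2.a)
[SC] allowed = {0/0/1 0/0/2 0/2/0 0/2/1 0/2/2 2/2/0 2/2/1 2/2/2}
claimed∖SC = {0/0/0}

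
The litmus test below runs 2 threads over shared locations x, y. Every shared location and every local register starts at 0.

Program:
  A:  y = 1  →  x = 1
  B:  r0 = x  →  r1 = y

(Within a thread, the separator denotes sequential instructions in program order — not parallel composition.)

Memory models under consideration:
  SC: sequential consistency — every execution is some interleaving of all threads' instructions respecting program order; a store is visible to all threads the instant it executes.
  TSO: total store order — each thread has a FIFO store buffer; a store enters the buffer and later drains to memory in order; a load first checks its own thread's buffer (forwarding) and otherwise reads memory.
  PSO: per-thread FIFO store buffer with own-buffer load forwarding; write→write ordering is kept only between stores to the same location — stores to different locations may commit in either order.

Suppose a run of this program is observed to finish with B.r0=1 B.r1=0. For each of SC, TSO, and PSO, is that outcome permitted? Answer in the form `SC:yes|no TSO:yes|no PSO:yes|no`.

outcome vector order: (B.r0,B.r1)
[SC] allowed = {00 01 11}
[TSO] allowed = {00 01 11}
[PSO] allowed = {00 01 10 11}
target 10 ∈ {PSO}

SC:no TSO:no PSO:yes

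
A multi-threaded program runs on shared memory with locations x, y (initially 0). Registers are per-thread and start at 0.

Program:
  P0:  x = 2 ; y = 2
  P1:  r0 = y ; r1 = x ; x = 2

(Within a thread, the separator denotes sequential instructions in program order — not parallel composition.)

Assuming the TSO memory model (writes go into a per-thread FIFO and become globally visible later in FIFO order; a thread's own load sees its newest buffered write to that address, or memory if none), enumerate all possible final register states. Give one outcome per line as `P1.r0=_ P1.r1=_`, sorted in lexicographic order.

outcome vector order: (P1.r0,P1.r1)
|TSO outcomes| = 3

P1.r0=0 P1.r1=0
P1.r0=0 P1.r1=2
P1.r0=2 P1.r1=2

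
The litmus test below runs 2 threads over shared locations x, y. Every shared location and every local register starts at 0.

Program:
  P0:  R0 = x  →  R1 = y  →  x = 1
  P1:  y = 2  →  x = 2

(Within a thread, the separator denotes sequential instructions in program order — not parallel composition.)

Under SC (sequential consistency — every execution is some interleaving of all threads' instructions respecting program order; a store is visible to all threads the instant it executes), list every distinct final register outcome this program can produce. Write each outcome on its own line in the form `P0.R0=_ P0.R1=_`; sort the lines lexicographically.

P0.R0=0 P0.R1=0
P0.R0=0 P0.R1=2
P0.R0=2 P0.R1=2

outcome vector order: (P0.R0,P0.R1)
|SC outcomes| = 3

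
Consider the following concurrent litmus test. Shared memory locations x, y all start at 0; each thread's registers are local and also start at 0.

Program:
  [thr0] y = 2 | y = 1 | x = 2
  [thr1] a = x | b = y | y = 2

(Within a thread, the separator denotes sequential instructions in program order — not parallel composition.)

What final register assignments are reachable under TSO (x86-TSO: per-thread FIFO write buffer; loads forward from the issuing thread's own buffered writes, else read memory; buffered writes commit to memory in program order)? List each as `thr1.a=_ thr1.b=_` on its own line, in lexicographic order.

outcome vector order: (thr1.a,thr1.b)
|TSO outcomes| = 4

thr1.a=0 thr1.b=0
thr1.a=0 thr1.b=1
thr1.a=0 thr1.b=2
thr1.a=2 thr1.b=1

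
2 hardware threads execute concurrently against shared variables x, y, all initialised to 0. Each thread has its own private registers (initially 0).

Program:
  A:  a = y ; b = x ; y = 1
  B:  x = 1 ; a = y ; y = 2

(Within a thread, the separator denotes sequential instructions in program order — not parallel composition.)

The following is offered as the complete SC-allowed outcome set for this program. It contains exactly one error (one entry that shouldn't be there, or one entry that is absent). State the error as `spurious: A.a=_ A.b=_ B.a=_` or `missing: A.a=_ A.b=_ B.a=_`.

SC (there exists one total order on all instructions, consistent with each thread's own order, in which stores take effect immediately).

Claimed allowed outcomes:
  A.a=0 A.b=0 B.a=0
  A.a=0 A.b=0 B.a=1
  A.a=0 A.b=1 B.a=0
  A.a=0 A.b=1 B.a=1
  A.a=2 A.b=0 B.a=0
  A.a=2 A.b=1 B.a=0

spurious: A.a=2 A.b=0 B.a=0

outcome vector order: (A.a,A.b,B.a)
[SC] allowed = {0/0/0, 0/0/1, 0/1/0, 0/1/1, 2/1/0}
claimed∖SC = {2/0/0}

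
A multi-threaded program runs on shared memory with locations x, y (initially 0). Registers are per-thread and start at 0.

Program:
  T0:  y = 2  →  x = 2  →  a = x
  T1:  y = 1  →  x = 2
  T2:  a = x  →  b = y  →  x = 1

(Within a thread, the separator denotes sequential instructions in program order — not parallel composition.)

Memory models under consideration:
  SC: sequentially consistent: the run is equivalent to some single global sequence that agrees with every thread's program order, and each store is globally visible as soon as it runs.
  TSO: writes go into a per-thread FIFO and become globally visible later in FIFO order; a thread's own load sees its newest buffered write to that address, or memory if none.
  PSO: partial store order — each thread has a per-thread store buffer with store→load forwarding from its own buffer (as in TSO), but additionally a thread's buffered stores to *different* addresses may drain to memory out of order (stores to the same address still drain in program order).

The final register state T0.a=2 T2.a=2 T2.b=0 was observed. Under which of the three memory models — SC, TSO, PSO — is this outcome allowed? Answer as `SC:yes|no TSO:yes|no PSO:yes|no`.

SC:no TSO:no PSO:yes

outcome vector order: (T0.a,T2.a,T2.b)
under SC → 100 101 102 121 122 200 201 202 221 222
under TSO → 100 101 102 121 122 200 201 202 221 222
under PSO → 100 101 102 120 121 122 200 201 202 220 221 222
target 220 ∈ {PSO}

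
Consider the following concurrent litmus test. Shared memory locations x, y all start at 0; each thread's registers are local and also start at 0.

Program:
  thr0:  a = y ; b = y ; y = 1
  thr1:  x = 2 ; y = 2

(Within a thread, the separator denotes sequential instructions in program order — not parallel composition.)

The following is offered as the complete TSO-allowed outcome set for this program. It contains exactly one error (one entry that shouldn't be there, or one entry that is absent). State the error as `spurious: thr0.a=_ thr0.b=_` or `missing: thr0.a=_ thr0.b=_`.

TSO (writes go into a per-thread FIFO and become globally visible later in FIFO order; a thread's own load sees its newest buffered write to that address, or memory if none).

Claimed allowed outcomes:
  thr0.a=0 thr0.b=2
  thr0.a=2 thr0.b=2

missing: thr0.a=0 thr0.b=0

outcome vector order: (thr0.a,thr0.b)
TSO (3): 00, 02, 22
TSO∖claimed = {00}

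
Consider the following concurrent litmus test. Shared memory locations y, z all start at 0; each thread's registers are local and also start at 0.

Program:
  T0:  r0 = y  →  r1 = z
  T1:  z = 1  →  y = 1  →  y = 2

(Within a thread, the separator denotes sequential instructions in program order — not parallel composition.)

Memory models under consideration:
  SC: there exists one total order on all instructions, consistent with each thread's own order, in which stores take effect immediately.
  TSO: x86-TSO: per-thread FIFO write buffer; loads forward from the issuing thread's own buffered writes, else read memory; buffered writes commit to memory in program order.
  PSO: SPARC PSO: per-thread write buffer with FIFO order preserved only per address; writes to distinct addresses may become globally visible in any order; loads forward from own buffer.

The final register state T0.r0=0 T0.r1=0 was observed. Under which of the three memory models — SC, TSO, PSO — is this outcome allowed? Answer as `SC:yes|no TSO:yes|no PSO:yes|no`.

SC:yes TSO:yes PSO:yes

outcome vector order: (T0.r0,T0.r1)
SC (4): (0,0), (0,1), (1,1), (2,1)
TSO (4): (0,0), (0,1), (1,1), (2,1)
PSO (6): (0,0), (0,1), (1,0), (1,1), (2,0), (2,1)
target (0,0) ∈ {SC,TSO,PSO}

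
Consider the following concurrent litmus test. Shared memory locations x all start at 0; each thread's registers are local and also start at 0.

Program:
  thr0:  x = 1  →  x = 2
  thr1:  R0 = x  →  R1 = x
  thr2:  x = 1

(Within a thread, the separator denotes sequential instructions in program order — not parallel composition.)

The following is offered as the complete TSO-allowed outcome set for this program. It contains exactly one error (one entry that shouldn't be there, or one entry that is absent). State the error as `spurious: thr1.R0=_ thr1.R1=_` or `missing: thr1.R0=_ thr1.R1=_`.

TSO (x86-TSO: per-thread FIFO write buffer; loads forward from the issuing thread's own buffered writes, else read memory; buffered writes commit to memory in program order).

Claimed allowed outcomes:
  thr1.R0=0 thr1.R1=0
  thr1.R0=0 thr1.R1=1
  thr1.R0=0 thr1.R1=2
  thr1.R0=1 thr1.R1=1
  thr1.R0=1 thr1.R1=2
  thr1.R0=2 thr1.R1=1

missing: thr1.R0=2 thr1.R1=2

outcome vector order: (thr1.R0,thr1.R1)
[TSO] allowed = {(0,0); (0,1); (0,2); (1,1); (1,2); (2,1); (2,2)}
TSO∖claimed = {(2,2)}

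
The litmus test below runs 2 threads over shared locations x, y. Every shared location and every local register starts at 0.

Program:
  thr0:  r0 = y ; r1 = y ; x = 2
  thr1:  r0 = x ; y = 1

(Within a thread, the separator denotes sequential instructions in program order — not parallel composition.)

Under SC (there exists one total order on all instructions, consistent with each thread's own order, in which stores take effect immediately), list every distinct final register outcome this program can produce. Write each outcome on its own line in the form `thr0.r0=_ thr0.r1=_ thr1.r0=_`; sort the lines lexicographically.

outcome vector order: (thr0.r0,thr0.r1,thr1.r0)
|SC outcomes| = 4

thr0.r0=0 thr0.r1=0 thr1.r0=0
thr0.r0=0 thr0.r1=0 thr1.r0=2
thr0.r0=0 thr0.r1=1 thr1.r0=0
thr0.r0=1 thr0.r1=1 thr1.r0=0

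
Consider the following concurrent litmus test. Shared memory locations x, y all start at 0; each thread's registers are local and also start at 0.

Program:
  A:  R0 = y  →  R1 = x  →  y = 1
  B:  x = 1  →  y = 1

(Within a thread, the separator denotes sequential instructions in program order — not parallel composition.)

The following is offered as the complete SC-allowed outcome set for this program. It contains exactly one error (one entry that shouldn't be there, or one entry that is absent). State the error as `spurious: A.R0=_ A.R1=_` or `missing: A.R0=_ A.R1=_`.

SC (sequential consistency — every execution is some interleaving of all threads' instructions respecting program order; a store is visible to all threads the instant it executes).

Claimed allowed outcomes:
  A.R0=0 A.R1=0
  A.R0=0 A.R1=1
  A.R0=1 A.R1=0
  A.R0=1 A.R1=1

spurious: A.R0=1 A.R1=0

outcome vector order: (A.R0,A.R1)
under SC → <0 0>; <0 1>; <1 1>
claimed∖SC = {<1 0>}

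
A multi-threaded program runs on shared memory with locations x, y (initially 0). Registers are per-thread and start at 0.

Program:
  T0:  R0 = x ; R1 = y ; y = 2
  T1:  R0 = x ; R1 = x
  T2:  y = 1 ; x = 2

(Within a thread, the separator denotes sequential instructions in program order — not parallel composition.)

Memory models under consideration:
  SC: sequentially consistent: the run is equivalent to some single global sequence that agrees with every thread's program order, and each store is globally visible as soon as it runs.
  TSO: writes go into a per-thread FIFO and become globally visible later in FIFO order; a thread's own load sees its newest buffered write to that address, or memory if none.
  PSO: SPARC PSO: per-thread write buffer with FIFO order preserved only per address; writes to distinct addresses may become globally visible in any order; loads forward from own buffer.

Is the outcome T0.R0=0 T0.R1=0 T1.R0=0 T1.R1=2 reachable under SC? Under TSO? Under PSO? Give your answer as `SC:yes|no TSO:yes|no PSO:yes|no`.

outcome vector order: (T0.R0,T0.R1,T1.R0,T1.R1)
under SC → 0/0/0/0; 0/0/0/2; 0/0/2/2; 0/1/0/0; 0/1/0/2; 0/1/2/2; 2/1/0/0; 2/1/0/2; 2/1/2/2
under TSO → 0/0/0/0; 0/0/0/2; 0/0/2/2; 0/1/0/0; 0/1/0/2; 0/1/2/2; 2/1/0/0; 2/1/0/2; 2/1/2/2
under PSO → 0/0/0/0; 0/0/0/2; 0/0/2/2; 0/1/0/0; 0/1/0/2; 0/1/2/2; 2/0/0/0; 2/0/0/2; 2/0/2/2; 2/1/0/0; 2/1/0/2; 2/1/2/2
target 0/0/0/2 ∈ {SC,TSO,PSO}

SC:yes TSO:yes PSO:yes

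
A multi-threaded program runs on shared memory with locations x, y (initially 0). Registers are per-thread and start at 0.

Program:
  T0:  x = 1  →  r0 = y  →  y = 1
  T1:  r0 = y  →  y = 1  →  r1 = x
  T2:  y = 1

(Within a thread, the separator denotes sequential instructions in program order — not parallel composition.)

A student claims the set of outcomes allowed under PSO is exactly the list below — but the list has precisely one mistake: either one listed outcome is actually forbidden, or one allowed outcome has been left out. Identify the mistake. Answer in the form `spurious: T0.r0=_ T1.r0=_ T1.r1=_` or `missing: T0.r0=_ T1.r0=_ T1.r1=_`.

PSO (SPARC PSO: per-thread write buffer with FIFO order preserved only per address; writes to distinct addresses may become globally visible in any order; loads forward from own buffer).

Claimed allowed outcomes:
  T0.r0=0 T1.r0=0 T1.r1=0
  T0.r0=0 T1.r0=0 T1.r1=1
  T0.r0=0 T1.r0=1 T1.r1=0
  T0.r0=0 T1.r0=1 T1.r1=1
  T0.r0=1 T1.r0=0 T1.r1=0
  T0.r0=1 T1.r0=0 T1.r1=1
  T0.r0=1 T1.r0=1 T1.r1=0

outcome vector order: (T0.r0,T1.r0,T1.r1)
PSO (8): (0,0,0); (0,0,1); (0,1,0); (0,1,1); (1,0,0); (1,0,1); (1,1,0); (1,1,1)
PSO∖claimed = {(1,1,1)}

missing: T0.r0=1 T1.r0=1 T1.r1=1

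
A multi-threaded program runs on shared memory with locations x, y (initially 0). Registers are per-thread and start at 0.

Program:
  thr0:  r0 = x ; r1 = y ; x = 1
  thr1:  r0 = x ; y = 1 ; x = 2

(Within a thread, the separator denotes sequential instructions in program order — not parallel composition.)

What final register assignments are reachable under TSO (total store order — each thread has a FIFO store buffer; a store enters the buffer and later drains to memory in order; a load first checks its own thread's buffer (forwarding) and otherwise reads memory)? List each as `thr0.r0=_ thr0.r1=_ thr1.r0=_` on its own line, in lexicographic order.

outcome vector order: (thr0.r0,thr0.r1,thr1.r0)
|TSO outcomes| = 4

thr0.r0=0 thr0.r1=0 thr1.r0=0
thr0.r0=0 thr0.r1=0 thr1.r0=1
thr0.r0=0 thr0.r1=1 thr1.r0=0
thr0.r0=2 thr0.r1=1 thr1.r0=0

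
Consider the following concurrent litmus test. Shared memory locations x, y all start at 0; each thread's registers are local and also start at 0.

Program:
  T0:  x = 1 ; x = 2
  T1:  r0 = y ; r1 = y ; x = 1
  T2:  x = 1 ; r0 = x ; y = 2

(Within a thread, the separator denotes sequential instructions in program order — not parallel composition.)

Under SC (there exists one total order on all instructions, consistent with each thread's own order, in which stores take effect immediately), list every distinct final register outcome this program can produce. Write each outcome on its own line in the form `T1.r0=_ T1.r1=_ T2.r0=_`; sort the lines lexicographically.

T1.r0=0 T1.r1=0 T2.r0=1
T1.r0=0 T1.r1=0 T2.r0=2
T1.r0=0 T1.r1=2 T2.r0=1
T1.r0=0 T1.r1=2 T2.r0=2
T1.r0=2 T1.r1=2 T2.r0=1
T1.r0=2 T1.r1=2 T2.r0=2

outcome vector order: (T1.r0,T1.r1,T2.r0)
|SC outcomes| = 6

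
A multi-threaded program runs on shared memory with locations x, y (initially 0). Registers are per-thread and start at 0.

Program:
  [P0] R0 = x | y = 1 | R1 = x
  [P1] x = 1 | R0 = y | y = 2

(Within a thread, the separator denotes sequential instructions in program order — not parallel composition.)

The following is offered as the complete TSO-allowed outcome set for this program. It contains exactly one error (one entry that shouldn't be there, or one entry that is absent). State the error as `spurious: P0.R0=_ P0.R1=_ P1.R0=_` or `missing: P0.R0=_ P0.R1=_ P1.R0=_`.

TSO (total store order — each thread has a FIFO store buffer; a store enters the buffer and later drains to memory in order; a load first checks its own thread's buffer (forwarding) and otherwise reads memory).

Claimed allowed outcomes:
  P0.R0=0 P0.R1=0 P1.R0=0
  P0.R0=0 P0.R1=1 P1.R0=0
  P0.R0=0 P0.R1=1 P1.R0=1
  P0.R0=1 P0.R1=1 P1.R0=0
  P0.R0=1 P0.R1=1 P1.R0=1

outcome vector order: (P0.R0,P0.R1,P1.R0)
under TSO → 000, 001, 010, 011, 110, 111
TSO∖claimed = {001}

missing: P0.R0=0 P0.R1=0 P1.R0=1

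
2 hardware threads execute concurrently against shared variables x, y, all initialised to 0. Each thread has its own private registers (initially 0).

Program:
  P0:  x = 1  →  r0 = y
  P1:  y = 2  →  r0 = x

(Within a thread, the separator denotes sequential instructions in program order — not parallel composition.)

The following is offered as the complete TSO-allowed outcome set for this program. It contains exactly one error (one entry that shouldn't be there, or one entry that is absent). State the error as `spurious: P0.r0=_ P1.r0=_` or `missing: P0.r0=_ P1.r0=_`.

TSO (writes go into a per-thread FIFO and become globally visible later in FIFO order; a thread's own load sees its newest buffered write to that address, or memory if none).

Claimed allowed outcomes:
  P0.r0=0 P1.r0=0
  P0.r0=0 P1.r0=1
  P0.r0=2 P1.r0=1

outcome vector order: (P0.r0,P1.r0)
[TSO] allowed = {0/0, 0/1, 2/0, 2/1}
TSO∖claimed = {2/0}

missing: P0.r0=2 P1.r0=0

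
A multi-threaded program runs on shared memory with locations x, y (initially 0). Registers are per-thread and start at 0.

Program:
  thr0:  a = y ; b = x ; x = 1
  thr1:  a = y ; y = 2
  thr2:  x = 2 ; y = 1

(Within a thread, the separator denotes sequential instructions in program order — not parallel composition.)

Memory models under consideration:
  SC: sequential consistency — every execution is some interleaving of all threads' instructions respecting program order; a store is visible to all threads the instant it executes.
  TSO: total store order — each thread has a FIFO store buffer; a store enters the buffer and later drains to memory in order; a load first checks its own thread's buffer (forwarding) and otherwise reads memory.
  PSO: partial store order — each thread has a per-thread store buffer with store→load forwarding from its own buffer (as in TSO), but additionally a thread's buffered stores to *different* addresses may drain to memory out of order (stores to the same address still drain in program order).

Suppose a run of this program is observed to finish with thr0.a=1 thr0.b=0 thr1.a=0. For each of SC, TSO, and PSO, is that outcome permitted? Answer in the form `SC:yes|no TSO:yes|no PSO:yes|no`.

SC:no TSO:no PSO:yes

outcome vector order: (thr0.a,thr0.b,thr1.a)
SC (9): (0,0,0) (0,0,1) (0,2,0) (0,2,1) (1,2,0) (1,2,1) (2,0,0) (2,2,0) (2,2,1)
TSO (9): (0,0,0) (0,0,1) (0,2,0) (0,2,1) (1,2,0) (1,2,1) (2,0,0) (2,2,0) (2,2,1)
PSO (12): (0,0,0) (0,0,1) (0,2,0) (0,2,1) (1,0,0) (1,0,1) (1,2,0) (1,2,1) (2,0,0) (2,0,1) (2,2,0) (2,2,1)
target (1,0,0) ∈ {PSO}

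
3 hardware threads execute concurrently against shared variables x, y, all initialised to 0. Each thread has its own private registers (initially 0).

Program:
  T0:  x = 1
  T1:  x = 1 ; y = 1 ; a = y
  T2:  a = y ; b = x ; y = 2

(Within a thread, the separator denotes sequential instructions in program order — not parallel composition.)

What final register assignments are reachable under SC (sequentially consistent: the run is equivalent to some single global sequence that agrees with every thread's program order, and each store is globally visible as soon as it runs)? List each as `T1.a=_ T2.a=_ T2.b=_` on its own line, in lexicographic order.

T1.a=1 T2.a=0 T2.b=0
T1.a=1 T2.a=0 T2.b=1
T1.a=1 T2.a=1 T2.b=1
T1.a=2 T2.a=0 T2.b=0
T1.a=2 T2.a=0 T2.b=1
T1.a=2 T2.a=1 T2.b=1

outcome vector order: (T1.a,T2.a,T2.b)
|SC outcomes| = 6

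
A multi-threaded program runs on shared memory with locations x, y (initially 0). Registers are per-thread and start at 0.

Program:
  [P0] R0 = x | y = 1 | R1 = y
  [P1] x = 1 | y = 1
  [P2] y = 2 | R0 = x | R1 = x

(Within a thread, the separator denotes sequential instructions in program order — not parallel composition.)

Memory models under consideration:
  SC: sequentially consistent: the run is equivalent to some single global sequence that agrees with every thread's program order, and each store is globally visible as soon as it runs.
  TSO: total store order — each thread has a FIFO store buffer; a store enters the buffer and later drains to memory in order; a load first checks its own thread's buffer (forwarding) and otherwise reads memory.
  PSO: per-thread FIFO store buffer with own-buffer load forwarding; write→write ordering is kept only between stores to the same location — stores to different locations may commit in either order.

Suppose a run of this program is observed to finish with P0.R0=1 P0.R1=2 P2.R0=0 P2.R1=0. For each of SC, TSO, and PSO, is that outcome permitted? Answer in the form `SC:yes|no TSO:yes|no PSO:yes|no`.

SC:no TSO:yes PSO:yes

outcome vector order: (P0.R0,P0.R1,P2.R0,P2.R1)
SC: 10 outcomes — {<0 1 0 0> <0 1 0 1> <0 1 1 1> <0 2 0 0> <0 2 0 1> <0 2 1 1> <1 1 0 0> <1 1 0 1> <1 1 1 1> <1 2 1 1>}
TSO: 12 outcomes — {<0 1 0 0> <0 1 0 1> <0 1 1 1> <0 2 0 0> <0 2 0 1> <0 2 1 1> <1 1 0 0> <1 1 0 1> <1 1 1 1> <1 2 0 0> <1 2 0 1> <1 2 1 1>}
PSO: 12 outcomes — {<0 1 0 0> <0 1 0 1> <0 1 1 1> <0 2 0 0> <0 2 0 1> <0 2 1 1> <1 1 0 0> <1 1 0 1> <1 1 1 1> <1 2 0 0> <1 2 0 1> <1 2 1 1>}
target <1 2 0 0> ∈ {TSO,PSO}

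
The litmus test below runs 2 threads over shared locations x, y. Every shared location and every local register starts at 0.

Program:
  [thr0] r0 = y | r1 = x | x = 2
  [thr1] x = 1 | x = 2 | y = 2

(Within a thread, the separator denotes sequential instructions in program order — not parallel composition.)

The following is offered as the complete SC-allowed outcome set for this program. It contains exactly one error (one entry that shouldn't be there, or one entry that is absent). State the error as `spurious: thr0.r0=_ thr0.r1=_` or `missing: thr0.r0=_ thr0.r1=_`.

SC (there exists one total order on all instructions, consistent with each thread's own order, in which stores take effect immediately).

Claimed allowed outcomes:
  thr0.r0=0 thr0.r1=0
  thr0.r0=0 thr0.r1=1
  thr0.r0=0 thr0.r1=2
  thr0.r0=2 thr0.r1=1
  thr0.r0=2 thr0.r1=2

spurious: thr0.r0=2 thr0.r1=1

outcome vector order: (thr0.r0,thr0.r1)
under SC → 00 01 02 22
claimed∖SC = {21}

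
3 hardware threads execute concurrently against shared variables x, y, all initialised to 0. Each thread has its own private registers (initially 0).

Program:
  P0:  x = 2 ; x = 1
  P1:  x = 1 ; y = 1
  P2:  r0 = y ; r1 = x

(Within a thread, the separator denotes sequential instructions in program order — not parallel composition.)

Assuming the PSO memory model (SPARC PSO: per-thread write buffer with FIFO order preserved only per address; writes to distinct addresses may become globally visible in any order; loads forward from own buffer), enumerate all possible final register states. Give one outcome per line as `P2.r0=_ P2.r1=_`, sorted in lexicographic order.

outcome vector order: (P2.r0,P2.r1)
|PSO outcomes| = 6

P2.r0=0 P2.r1=0
P2.r0=0 P2.r1=1
P2.r0=0 P2.r1=2
P2.r0=1 P2.r1=0
P2.r0=1 P2.r1=1
P2.r0=1 P2.r1=2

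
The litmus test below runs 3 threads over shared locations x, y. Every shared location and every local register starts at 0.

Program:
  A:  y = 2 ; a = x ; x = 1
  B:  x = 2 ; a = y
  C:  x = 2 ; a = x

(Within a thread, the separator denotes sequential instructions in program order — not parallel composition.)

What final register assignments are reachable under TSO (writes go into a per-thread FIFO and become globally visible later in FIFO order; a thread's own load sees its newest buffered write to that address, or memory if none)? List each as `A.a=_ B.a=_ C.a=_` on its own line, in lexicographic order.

A.a=0 B.a=0 C.a=1
A.a=0 B.a=0 C.a=2
A.a=0 B.a=2 C.a=1
A.a=0 B.a=2 C.a=2
A.a=2 B.a=0 C.a=1
A.a=2 B.a=0 C.a=2
A.a=2 B.a=2 C.a=1
A.a=2 B.a=2 C.a=2

outcome vector order: (A.a,B.a,C.a)
|TSO outcomes| = 8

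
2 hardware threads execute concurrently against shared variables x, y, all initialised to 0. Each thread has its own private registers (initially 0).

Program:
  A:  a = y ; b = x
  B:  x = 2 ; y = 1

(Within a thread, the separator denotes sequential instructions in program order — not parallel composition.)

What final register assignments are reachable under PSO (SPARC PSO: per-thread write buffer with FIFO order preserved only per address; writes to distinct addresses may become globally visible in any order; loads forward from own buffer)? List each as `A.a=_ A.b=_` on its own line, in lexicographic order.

A.a=0 A.b=0
A.a=0 A.b=2
A.a=1 A.b=0
A.a=1 A.b=2

outcome vector order: (A.a,A.b)
|PSO outcomes| = 4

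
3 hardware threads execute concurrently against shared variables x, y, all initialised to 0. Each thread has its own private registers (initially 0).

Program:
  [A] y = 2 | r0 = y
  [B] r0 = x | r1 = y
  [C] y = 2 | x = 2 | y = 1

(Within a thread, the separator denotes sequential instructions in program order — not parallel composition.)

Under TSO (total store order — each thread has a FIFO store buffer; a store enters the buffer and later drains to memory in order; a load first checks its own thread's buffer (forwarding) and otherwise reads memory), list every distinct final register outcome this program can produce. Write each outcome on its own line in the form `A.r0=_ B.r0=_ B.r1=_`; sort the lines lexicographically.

outcome vector order: (A.r0,B.r0,B.r1)
|TSO outcomes| = 10

A.r0=1 B.r0=0 B.r1=0
A.r0=1 B.r0=0 B.r1=1
A.r0=1 B.r0=0 B.r1=2
A.r0=1 B.r0=2 B.r1=1
A.r0=1 B.r0=2 B.r1=2
A.r0=2 B.r0=0 B.r1=0
A.r0=2 B.r0=0 B.r1=1
A.r0=2 B.r0=0 B.r1=2
A.r0=2 B.r0=2 B.r1=1
A.r0=2 B.r0=2 B.r1=2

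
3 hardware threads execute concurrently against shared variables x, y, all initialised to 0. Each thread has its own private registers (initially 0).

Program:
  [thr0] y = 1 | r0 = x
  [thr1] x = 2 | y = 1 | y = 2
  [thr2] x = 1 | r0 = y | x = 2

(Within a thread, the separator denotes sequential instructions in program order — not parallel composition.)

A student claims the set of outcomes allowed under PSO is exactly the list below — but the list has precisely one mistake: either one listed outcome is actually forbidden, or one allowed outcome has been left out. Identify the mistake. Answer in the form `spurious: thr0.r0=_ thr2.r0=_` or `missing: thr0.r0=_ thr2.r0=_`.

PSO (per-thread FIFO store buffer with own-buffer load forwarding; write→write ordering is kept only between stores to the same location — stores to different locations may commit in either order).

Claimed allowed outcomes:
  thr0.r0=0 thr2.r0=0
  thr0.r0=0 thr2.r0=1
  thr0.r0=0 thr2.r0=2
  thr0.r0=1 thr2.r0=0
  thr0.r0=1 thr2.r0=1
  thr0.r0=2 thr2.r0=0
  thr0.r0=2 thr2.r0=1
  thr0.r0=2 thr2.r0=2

missing: thr0.r0=1 thr2.r0=2

outcome vector order: (thr0.r0,thr2.r0)
under PSO → 00; 01; 02; 10; 11; 12; 20; 21; 22
PSO∖claimed = {12}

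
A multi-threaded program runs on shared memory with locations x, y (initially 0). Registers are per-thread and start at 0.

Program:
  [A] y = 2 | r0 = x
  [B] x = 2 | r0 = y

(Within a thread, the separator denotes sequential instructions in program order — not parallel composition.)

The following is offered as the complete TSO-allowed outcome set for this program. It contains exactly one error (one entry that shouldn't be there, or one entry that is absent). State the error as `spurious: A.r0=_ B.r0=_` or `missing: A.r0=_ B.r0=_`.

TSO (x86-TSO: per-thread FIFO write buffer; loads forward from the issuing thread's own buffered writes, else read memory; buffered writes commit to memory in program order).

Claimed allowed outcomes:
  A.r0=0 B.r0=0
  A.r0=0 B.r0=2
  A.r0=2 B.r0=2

missing: A.r0=2 B.r0=0

outcome vector order: (A.r0,B.r0)
TSO (4): 00; 02; 20; 22
TSO∖claimed = {20}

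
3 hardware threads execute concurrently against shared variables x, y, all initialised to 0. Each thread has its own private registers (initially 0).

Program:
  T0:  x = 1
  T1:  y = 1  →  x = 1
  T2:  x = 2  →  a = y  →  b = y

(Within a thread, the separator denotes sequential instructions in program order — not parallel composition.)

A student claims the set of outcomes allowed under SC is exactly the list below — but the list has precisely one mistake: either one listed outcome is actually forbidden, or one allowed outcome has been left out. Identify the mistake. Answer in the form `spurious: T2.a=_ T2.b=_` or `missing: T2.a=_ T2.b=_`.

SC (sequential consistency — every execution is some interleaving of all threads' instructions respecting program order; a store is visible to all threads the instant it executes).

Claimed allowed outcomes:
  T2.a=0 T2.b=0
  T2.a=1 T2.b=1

outcome vector order: (T2.a,T2.b)
SC (3): 0/0, 0/1, 1/1
SC∖claimed = {0/1}

missing: T2.a=0 T2.b=1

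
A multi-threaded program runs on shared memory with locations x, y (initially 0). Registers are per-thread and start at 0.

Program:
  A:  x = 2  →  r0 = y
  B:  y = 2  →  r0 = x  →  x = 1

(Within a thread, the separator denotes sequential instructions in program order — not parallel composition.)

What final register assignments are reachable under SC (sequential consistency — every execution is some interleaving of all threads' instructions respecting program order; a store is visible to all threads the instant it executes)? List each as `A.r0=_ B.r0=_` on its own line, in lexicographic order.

A.r0=0 B.r0=2
A.r0=2 B.r0=0
A.r0=2 B.r0=2

outcome vector order: (A.r0,B.r0)
|SC outcomes| = 3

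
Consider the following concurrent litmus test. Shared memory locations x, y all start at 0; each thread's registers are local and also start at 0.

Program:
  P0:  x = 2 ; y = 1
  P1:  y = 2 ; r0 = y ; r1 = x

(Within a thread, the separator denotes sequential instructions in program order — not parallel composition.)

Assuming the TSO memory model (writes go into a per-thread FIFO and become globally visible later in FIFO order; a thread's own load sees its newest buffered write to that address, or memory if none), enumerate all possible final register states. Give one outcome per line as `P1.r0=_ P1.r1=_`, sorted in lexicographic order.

P1.r0=1 P1.r1=2
P1.r0=2 P1.r1=0
P1.r0=2 P1.r1=2

outcome vector order: (P1.r0,P1.r1)
|TSO outcomes| = 3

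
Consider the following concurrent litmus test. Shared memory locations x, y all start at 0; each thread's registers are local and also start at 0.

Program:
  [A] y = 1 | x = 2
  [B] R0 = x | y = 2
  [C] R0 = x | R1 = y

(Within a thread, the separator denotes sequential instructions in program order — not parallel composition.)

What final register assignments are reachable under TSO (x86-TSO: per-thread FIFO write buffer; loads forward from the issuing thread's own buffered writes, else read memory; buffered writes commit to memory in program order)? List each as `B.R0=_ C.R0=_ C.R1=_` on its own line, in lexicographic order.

outcome vector order: (B.R0,C.R0,C.R1)
|TSO outcomes| = 10

B.R0=0 C.R0=0 C.R1=0
B.R0=0 C.R0=0 C.R1=1
B.R0=0 C.R0=0 C.R1=2
B.R0=0 C.R0=2 C.R1=1
B.R0=0 C.R0=2 C.R1=2
B.R0=2 C.R0=0 C.R1=0
B.R0=2 C.R0=0 C.R1=1
B.R0=2 C.R0=0 C.R1=2
B.R0=2 C.R0=2 C.R1=1
B.R0=2 C.R0=2 C.R1=2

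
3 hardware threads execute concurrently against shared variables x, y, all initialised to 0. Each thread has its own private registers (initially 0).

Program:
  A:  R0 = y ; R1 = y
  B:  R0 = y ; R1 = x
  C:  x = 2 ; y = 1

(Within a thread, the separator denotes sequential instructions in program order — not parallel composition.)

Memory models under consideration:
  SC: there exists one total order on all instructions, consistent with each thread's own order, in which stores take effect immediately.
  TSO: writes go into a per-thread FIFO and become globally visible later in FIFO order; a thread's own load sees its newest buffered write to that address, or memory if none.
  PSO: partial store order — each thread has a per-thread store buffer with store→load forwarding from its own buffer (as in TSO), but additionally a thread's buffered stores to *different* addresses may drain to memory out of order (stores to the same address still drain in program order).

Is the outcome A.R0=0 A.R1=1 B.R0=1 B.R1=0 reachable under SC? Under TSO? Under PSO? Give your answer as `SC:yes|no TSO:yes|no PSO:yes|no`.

SC:no TSO:no PSO:yes

outcome vector order: (A.R0,A.R1,B.R0,B.R1)
[SC] allowed = {<0 0 0 0>, <0 0 0 2>, <0 0 1 2>, <0 1 0 0>, <0 1 0 2>, <0 1 1 2>, <1 1 0 0>, <1 1 0 2>, <1 1 1 2>}
[TSO] allowed = {<0 0 0 0>, <0 0 0 2>, <0 0 1 2>, <0 1 0 0>, <0 1 0 2>, <0 1 1 2>, <1 1 0 0>, <1 1 0 2>, <1 1 1 2>}
[PSO] allowed = {<0 0 0 0>, <0 0 0 2>, <0 0 1 0>, <0 0 1 2>, <0 1 0 0>, <0 1 0 2>, <0 1 1 0>, <0 1 1 2>, <1 1 0 0>, <1 1 0 2>, <1 1 1 0>, <1 1 1 2>}
target <0 1 1 0> ∈ {PSO}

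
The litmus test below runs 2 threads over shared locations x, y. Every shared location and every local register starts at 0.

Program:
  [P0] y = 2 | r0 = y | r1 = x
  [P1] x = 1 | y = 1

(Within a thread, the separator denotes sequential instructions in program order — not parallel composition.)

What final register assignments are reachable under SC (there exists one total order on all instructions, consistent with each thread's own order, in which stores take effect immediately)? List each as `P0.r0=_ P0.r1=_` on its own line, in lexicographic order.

P0.r0=1 P0.r1=1
P0.r0=2 P0.r1=0
P0.r0=2 P0.r1=1

outcome vector order: (P0.r0,P0.r1)
|SC outcomes| = 3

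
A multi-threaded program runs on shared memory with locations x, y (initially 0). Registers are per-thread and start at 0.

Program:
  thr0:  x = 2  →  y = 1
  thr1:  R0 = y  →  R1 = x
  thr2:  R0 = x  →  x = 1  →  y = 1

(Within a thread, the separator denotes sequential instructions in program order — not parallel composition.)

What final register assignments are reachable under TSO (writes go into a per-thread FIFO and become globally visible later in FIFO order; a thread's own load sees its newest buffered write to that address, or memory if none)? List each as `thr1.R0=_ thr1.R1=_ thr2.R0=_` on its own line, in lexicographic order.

thr1.R0=0 thr1.R1=0 thr2.R0=0
thr1.R0=0 thr1.R1=0 thr2.R0=2
thr1.R0=0 thr1.R1=1 thr2.R0=0
thr1.R0=0 thr1.R1=1 thr2.R0=2
thr1.R0=0 thr1.R1=2 thr2.R0=0
thr1.R0=0 thr1.R1=2 thr2.R0=2
thr1.R0=1 thr1.R1=1 thr2.R0=0
thr1.R0=1 thr1.R1=1 thr2.R0=2
thr1.R0=1 thr1.R1=2 thr2.R0=0
thr1.R0=1 thr1.R1=2 thr2.R0=2

outcome vector order: (thr1.R0,thr1.R1,thr2.R0)
|TSO outcomes| = 10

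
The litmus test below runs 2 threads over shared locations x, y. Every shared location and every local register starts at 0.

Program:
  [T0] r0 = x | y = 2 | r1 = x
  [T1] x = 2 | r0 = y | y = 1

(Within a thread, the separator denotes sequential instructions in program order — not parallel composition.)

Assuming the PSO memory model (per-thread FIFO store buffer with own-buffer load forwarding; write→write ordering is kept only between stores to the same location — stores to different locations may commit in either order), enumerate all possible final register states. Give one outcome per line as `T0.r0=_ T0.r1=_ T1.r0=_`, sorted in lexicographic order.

outcome vector order: (T0.r0,T0.r1,T1.r0)
|PSO outcomes| = 6

T0.r0=0 T0.r1=0 T1.r0=0
T0.r0=0 T0.r1=0 T1.r0=2
T0.r0=0 T0.r1=2 T1.r0=0
T0.r0=0 T0.r1=2 T1.r0=2
T0.r0=2 T0.r1=2 T1.r0=0
T0.r0=2 T0.r1=2 T1.r0=2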